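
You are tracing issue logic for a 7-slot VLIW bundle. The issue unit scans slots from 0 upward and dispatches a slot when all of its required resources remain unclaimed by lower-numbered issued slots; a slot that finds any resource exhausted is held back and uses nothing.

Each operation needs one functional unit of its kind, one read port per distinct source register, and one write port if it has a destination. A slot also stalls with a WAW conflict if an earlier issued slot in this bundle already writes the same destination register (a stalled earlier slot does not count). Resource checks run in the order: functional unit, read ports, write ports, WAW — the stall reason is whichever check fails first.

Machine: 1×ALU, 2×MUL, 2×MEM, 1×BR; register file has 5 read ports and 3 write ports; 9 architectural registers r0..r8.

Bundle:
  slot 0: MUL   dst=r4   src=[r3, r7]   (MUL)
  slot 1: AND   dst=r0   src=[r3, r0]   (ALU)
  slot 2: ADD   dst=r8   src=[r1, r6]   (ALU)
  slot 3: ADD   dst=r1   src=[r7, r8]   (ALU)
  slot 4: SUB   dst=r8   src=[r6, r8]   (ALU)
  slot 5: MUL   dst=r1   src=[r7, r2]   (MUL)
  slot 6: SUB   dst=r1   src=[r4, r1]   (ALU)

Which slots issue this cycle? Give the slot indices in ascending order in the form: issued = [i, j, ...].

issued = [0, 1]

slot 0 (MUL): ISSUE — free A1,Mu1,Ld2,B1 rp3 wp2
slot 1 (ALU): ISSUE — free A0,Mu1,Ld2,B1 rp1 wp1
slot 2 (ALU): stall FU — free A0,Mu1,Ld2,B1 rp1 wp1
slot 3 (ALU): stall FU — free A0,Mu1,Ld2,B1 rp1 wp1
slot 4 (ALU): stall FU — free A0,Mu1,Ld2,B1 rp1 wp1
slot 5 (MUL): stall RD_PORT — free A0,Mu1,Ld2,B1 rp1 wp1
slot 6 (ALU): stall FU — free A0,Mu1,Ld2,B1 rp1 wp1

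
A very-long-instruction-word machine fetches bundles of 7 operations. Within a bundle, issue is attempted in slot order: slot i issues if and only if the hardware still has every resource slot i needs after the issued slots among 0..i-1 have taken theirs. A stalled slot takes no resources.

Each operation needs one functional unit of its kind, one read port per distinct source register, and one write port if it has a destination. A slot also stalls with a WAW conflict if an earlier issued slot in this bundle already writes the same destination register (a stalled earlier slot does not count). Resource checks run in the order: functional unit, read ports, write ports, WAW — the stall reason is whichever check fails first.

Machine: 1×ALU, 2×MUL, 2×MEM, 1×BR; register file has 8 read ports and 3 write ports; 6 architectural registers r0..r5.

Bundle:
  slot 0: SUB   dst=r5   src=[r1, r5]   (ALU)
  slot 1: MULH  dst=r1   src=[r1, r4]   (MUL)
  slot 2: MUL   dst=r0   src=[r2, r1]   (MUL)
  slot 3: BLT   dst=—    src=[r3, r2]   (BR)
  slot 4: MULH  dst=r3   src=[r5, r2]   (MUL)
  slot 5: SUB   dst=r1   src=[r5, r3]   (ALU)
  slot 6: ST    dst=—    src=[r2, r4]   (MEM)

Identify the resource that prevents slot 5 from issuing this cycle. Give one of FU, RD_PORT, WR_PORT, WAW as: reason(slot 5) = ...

  0. ALU→r5 ⇒ go  {0A/2Mu/2Ld/1B | 6r 2w}
  1. MUL→r1 ⇒ go  {0A/1Mu/2Ld/1B | 4r 1w}
  2. MUL→r0 ⇒ go  {0A/0Mu/2Ld/1B | 2r 0w}
  3. BR ⇒ go  {0A/0Mu/2Ld/0B | 0r 0w}
  4. MUL→r3 ⇒ no(FU)  {0A/0Mu/2Ld/0B | 0r 0w}
  5. ALU→r1 ⇒ no(FU)  {0A/0Mu/2Ld/0B | 0r 0w}
  6. MEM ⇒ no(RD_PORT)  {0A/0Mu/2Ld/0B | 0r 0w}

reason(slot 5) = FU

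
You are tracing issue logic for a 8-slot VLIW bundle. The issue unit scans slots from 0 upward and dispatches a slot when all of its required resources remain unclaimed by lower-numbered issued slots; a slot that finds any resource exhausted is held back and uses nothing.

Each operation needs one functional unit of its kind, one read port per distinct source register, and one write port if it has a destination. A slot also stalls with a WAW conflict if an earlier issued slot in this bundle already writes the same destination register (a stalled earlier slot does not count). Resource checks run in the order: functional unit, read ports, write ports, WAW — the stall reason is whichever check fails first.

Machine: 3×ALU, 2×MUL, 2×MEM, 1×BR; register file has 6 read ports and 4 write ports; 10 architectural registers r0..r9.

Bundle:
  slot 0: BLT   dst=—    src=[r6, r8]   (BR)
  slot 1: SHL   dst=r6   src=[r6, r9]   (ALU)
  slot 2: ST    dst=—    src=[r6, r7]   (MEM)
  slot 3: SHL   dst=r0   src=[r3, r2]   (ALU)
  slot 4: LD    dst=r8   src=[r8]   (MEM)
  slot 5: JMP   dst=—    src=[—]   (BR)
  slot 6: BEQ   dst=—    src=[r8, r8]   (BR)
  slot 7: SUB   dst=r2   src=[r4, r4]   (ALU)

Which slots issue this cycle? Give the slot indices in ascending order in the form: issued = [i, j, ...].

[0] BR needs rd=2 wr=0: ok; after: ALU=3 MUL=2 MEM=2 BR=0, R=4, W=4
[1] ALU needs rd=2 wr=1: ok; after: ALU=2 MUL=2 MEM=2 BR=0, R=2, W=3
[2] MEM needs rd=2 wr=0: ok; after: ALU=2 MUL=2 MEM=1 BR=0, R=0, W=3
[3] ALU needs rd=2 wr=1: RD_PORT; after: ALU=2 MUL=2 MEM=1 BR=0, R=0, W=3
[4] MEM needs rd=1 wr=1: RD_PORT; after: ALU=2 MUL=2 MEM=1 BR=0, R=0, W=3
[5] BR needs rd=0 wr=0: FU; after: ALU=2 MUL=2 MEM=1 BR=0, R=0, W=3
[6] BR needs rd=1 wr=0: FU; after: ALU=2 MUL=2 MEM=1 BR=0, R=0, W=3
[7] ALU needs rd=1 wr=1: RD_PORT; after: ALU=2 MUL=2 MEM=1 BR=0, R=0, W=3

issued = [0, 1, 2]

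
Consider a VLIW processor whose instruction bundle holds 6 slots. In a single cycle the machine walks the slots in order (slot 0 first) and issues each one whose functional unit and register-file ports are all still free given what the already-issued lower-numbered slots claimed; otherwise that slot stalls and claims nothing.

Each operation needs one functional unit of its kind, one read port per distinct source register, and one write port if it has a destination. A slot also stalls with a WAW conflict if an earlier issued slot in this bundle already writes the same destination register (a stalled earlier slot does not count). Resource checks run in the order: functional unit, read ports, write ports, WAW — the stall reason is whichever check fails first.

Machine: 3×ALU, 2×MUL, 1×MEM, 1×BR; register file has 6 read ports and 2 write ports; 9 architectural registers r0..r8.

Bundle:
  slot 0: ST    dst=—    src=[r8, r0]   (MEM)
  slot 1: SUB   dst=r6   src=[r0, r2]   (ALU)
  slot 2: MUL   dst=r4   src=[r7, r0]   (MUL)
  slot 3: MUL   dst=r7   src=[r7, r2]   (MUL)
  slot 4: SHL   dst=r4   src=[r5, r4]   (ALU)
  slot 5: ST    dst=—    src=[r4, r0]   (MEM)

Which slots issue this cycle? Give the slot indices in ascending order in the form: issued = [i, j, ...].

issued = [0, 1, 2]

(0) want 1×MEM +2rd +0wr — yes → AL3|MU2|ME0|BR1|rd4|wr2
(1) want 1×ALU +2rd +1wr — yes → AL2|MU2|ME0|BR1|rd2|wr1
(2) want 1×MUL +2rd +1wr — yes → AL2|MU1|ME0|BR1|rd0|wr0
(3) want 1×MUL +2rd +1wr — RD_PORT → AL2|MU1|ME0|BR1|rd0|wr0
(4) want 1×ALU +2rd +1wr — RD_PORT → AL2|MU1|ME0|BR1|rd0|wr0
(5) want 1×MEM +2rd +0wr — FU → AL2|MU1|ME0|BR1|rd0|wr0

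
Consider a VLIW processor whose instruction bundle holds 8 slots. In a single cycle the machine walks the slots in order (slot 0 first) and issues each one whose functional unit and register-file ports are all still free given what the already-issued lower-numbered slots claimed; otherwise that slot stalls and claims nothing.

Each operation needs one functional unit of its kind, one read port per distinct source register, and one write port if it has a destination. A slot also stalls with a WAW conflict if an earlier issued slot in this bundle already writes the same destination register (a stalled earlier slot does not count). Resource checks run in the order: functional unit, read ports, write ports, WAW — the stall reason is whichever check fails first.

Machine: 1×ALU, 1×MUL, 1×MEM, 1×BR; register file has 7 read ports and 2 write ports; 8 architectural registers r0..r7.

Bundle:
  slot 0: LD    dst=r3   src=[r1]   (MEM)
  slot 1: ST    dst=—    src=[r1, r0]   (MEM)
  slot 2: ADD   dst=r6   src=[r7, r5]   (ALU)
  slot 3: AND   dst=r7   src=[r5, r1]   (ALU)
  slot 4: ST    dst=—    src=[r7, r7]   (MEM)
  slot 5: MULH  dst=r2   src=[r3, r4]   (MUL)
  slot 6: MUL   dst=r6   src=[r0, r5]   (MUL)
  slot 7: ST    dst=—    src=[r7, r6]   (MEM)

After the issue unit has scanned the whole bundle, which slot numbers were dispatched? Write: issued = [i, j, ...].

issued = [0, 2]

(0) want 1×MEM +1rd +1wr — yes → AL1|MU1|ME0|BR1|rd6|wr1
(1) want 1×MEM +2rd +0wr — FU → AL1|MU1|ME0|BR1|rd6|wr1
(2) want 1×ALU +2rd +1wr — yes → AL0|MU1|ME0|BR1|rd4|wr0
(3) want 1×ALU +2rd +1wr — FU → AL0|MU1|ME0|BR1|rd4|wr0
(4) want 1×MEM +1rd +0wr — FU → AL0|MU1|ME0|BR1|rd4|wr0
(5) want 1×MUL +2rd +1wr — WR_PORT → AL0|MU1|ME0|BR1|rd4|wr0
(6) want 1×MUL +2rd +1wr — WR_PORT → AL0|MU1|ME0|BR1|rd4|wr0
(7) want 1×MEM +2rd +0wr — FU → AL0|MU1|ME0|BR1|rd4|wr0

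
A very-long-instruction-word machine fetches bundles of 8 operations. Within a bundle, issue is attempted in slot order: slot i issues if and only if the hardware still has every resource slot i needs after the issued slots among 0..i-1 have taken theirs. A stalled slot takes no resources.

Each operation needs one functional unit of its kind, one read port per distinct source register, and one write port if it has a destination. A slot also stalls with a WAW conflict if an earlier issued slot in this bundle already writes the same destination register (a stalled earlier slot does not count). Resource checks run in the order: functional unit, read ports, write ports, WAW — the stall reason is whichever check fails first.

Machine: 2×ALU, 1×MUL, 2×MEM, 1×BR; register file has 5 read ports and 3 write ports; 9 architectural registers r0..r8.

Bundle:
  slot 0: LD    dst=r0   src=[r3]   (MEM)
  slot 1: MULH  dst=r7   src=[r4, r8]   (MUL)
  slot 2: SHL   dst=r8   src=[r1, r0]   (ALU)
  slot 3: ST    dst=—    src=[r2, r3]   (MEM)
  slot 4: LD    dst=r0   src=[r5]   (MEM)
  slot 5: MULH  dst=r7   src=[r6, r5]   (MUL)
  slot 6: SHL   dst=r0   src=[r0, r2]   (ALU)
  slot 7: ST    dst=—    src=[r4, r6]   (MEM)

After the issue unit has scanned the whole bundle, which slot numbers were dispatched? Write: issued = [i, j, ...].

issued = [0, 1, 2]

#0 MEM src=r3 dispatched  <A:2 Mu:1 Ld:1 B:1 rd:4 wr:2>
#1 MUL src=r4,r8 dispatched  <A:2 Mu:0 Ld:1 B:1 rd:2 wr:1>
#2 ALU src=r1,r0 dispatched  <A:1 Mu:0 Ld:1 B:1 rd:0 wr:0>
#3 MEM src=r2,r3 held:RD_PORT  <A:1 Mu:0 Ld:1 B:1 rd:0 wr:0>
#4 MEM src=r5 held:RD_PORT  <A:1 Mu:0 Ld:1 B:1 rd:0 wr:0>
#5 MUL src=r6,r5 held:FU  <A:1 Mu:0 Ld:1 B:1 rd:0 wr:0>
#6 ALU src=r0,r2 held:RD_PORT  <A:1 Mu:0 Ld:1 B:1 rd:0 wr:0>
#7 MEM src=r4,r6 held:RD_PORT  <A:1 Mu:0 Ld:1 B:1 rd:0 wr:0>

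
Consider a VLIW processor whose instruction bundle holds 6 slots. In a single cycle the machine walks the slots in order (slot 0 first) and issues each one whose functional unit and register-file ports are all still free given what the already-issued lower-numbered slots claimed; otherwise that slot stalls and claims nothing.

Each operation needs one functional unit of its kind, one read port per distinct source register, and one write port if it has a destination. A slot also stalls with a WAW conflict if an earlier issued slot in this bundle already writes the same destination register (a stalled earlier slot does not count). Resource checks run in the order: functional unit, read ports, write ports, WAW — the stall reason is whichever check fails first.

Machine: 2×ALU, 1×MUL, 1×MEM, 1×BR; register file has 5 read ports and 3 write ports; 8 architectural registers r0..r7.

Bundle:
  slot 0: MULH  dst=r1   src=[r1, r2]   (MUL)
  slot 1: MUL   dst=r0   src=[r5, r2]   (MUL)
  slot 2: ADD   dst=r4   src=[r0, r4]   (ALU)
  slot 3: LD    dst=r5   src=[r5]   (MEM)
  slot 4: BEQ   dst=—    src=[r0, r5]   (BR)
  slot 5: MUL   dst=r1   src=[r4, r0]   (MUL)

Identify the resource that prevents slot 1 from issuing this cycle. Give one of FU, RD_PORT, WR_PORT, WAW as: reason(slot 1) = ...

slot 0 (MUL): ISSUE — free A2,Mu0,Ld1,B1 rp3 wp2
slot 1 (MUL): stall FU — free A2,Mu0,Ld1,B1 rp3 wp2
slot 2 (ALU): ISSUE — free A1,Mu0,Ld1,B1 rp1 wp1
slot 3 (MEM): ISSUE — free A1,Mu0,Ld0,B1 rp0 wp0
slot 4 (BR): stall RD_PORT — free A1,Mu0,Ld0,B1 rp0 wp0
slot 5 (MUL): stall FU — free A1,Mu0,Ld0,B1 rp0 wp0

reason(slot 1) = FU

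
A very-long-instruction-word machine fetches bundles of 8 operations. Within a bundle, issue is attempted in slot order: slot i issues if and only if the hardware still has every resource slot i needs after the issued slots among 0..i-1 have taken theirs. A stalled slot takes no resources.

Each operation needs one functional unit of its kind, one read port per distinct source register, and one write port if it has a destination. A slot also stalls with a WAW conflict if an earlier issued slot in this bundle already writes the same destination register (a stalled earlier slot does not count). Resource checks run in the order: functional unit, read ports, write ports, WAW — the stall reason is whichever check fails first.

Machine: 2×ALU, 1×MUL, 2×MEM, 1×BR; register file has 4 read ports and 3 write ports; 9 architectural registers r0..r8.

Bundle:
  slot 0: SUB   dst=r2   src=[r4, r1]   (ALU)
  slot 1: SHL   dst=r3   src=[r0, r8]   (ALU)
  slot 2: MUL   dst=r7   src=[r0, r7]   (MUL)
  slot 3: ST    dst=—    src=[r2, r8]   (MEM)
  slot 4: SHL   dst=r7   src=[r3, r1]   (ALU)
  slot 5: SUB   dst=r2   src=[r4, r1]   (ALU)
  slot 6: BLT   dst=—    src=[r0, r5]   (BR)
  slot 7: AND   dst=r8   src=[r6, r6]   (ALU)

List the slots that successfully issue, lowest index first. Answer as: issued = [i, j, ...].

[0] ALU needs rd=2 wr=1: ok; after: ALU=1 MUL=1 MEM=2 BR=1, R=2, W=2
[1] ALU needs rd=2 wr=1: ok; after: ALU=0 MUL=1 MEM=2 BR=1, R=0, W=1
[2] MUL needs rd=2 wr=1: RD_PORT; after: ALU=0 MUL=1 MEM=2 BR=1, R=0, W=1
[3] MEM needs rd=2 wr=0: RD_PORT; after: ALU=0 MUL=1 MEM=2 BR=1, R=0, W=1
[4] ALU needs rd=2 wr=1: FU; after: ALU=0 MUL=1 MEM=2 BR=1, R=0, W=1
[5] ALU needs rd=2 wr=1: FU; after: ALU=0 MUL=1 MEM=2 BR=1, R=0, W=1
[6] BR needs rd=2 wr=0: RD_PORT; after: ALU=0 MUL=1 MEM=2 BR=1, R=0, W=1
[7] ALU needs rd=1 wr=1: FU; after: ALU=0 MUL=1 MEM=2 BR=1, R=0, W=1

issued = [0, 1]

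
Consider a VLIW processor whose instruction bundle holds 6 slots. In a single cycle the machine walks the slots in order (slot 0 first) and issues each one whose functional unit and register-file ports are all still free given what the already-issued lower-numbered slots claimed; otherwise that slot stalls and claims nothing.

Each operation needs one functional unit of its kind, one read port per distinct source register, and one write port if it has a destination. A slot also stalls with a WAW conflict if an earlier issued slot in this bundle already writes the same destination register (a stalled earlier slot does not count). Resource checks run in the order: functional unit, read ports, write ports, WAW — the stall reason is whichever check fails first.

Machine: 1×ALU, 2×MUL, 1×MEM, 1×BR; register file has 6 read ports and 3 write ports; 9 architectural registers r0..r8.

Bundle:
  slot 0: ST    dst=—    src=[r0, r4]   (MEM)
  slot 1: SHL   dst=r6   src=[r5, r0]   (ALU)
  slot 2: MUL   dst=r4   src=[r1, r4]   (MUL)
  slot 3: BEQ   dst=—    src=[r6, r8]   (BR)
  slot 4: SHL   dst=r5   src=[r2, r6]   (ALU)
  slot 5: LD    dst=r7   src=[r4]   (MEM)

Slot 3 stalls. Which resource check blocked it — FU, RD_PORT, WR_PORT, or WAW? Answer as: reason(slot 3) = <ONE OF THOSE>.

slot 0 (MEM): ISSUE — free A1,Mu2,Ld0,B1 rp4 wp3
slot 1 (ALU): ISSUE — free A0,Mu2,Ld0,B1 rp2 wp2
slot 2 (MUL): ISSUE — free A0,Mu1,Ld0,B1 rp0 wp1
slot 3 (BR): stall RD_PORT — free A0,Mu1,Ld0,B1 rp0 wp1
slot 4 (ALU): stall FU — free A0,Mu1,Ld0,B1 rp0 wp1
slot 5 (MEM): stall FU — free A0,Mu1,Ld0,B1 rp0 wp1

reason(slot 3) = RD_PORT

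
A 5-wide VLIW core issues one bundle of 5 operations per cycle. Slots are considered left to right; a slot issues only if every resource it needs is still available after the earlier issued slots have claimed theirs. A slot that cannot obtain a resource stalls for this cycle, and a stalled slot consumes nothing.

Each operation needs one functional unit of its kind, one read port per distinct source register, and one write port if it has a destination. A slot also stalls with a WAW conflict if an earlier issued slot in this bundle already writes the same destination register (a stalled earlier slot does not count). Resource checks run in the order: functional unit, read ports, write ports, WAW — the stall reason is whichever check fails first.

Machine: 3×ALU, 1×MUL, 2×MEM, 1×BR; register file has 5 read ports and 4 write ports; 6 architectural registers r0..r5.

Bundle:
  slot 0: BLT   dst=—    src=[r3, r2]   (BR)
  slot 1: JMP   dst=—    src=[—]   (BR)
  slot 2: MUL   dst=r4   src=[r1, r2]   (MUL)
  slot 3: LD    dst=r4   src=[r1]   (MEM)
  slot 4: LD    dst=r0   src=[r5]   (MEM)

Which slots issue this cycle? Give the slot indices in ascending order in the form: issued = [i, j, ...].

slot 0 (BR): ISSUE — free A3,Mu1,Ld2,B0 rp3 wp4
slot 1 (BR): stall FU — free A3,Mu1,Ld2,B0 rp3 wp4
slot 2 (MUL): ISSUE — free A3,Mu0,Ld2,B0 rp1 wp3
slot 3 (MEM): stall WAW — free A3,Mu0,Ld2,B0 rp1 wp3
slot 4 (MEM): ISSUE — free A3,Mu0,Ld1,B0 rp0 wp2

issued = [0, 2, 4]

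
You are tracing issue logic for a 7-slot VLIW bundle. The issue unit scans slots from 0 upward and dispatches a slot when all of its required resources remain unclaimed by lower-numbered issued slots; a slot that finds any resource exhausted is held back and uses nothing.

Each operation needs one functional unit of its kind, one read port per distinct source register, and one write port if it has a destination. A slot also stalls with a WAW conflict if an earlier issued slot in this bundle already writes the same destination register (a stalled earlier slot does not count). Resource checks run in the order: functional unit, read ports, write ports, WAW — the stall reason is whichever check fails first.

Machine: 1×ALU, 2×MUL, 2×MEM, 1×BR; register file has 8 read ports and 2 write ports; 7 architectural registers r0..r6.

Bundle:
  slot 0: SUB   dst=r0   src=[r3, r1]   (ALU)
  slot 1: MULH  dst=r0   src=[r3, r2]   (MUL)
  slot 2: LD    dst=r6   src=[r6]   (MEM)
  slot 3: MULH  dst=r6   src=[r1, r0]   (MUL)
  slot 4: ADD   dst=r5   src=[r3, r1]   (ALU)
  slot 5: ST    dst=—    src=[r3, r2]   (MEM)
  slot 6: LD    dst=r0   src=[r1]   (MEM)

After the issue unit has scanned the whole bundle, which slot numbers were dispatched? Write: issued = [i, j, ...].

[0] ALU needs rd=2 wr=1: ok; after: ALU=0 MUL=2 MEM=2 BR=1, R=6, W=1
[1] MUL needs rd=2 wr=1: WAW; after: ALU=0 MUL=2 MEM=2 BR=1, R=6, W=1
[2] MEM needs rd=1 wr=1: ok; after: ALU=0 MUL=2 MEM=1 BR=1, R=5, W=0
[3] MUL needs rd=2 wr=1: WR_PORT; after: ALU=0 MUL=2 MEM=1 BR=1, R=5, W=0
[4] ALU needs rd=2 wr=1: FU; after: ALU=0 MUL=2 MEM=1 BR=1, R=5, W=0
[5] MEM needs rd=2 wr=0: ok; after: ALU=0 MUL=2 MEM=0 BR=1, R=3, W=0
[6] MEM needs rd=1 wr=1: FU; after: ALU=0 MUL=2 MEM=0 BR=1, R=3, W=0

issued = [0, 2, 5]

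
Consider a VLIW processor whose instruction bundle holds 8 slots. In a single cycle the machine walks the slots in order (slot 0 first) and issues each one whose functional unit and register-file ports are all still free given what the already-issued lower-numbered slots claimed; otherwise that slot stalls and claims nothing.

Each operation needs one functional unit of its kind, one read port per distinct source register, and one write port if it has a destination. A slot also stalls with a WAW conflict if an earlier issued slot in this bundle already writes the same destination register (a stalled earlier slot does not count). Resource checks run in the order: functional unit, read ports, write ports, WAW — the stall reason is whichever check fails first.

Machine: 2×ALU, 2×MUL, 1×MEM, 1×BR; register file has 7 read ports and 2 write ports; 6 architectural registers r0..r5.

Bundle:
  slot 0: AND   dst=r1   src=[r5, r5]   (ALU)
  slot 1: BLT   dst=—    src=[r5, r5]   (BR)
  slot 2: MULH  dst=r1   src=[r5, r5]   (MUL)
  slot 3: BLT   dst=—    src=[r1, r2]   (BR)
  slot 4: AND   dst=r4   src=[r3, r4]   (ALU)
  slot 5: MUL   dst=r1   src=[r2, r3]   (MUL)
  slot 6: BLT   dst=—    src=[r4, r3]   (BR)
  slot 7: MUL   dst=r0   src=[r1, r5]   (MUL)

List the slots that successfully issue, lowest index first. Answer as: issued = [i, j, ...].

issued = [0, 1, 4]

slot 0 (ALU): ISSUE — free A1,Mu2,Ld1,B1 rp6 wp1
slot 1 (BR): ISSUE — free A1,Mu2,Ld1,B0 rp5 wp1
slot 2 (MUL): stall WAW — free A1,Mu2,Ld1,B0 rp5 wp1
slot 3 (BR): stall FU — free A1,Mu2,Ld1,B0 rp5 wp1
slot 4 (ALU): ISSUE — free A0,Mu2,Ld1,B0 rp3 wp0
slot 5 (MUL): stall WR_PORT — free A0,Mu2,Ld1,B0 rp3 wp0
slot 6 (BR): stall FU — free A0,Mu2,Ld1,B0 rp3 wp0
slot 7 (MUL): stall WR_PORT — free A0,Mu2,Ld1,B0 rp3 wp0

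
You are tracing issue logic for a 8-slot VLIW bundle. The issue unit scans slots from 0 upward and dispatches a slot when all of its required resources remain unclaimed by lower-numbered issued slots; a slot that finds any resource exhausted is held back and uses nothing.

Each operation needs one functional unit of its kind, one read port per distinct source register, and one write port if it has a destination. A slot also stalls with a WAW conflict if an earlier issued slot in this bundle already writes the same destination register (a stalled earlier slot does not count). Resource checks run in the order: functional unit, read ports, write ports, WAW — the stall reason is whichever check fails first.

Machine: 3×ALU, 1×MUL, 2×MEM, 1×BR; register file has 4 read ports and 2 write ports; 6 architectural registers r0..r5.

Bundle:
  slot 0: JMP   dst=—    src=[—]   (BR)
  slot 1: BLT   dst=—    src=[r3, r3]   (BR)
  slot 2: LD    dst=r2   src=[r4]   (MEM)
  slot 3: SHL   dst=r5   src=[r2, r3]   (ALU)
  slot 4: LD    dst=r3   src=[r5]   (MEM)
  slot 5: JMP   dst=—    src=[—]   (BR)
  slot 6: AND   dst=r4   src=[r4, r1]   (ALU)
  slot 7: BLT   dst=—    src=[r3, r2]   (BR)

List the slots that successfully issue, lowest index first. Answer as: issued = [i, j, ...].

issued = [0, 2, 3]

  0. BR ⇒ go  {3A/1Mu/2Ld/0B | 4r 2w}
  1. BR ⇒ no(FU)  {3A/1Mu/2Ld/0B | 4r 2w}
  2. MEM→r2 ⇒ go  {3A/1Mu/1Ld/0B | 3r 1w}
  3. ALU→r5 ⇒ go  {2A/1Mu/1Ld/0B | 1r 0w}
  4. MEM→r3 ⇒ no(WR_PORT)  {2A/1Mu/1Ld/0B | 1r 0w}
  5. BR ⇒ no(FU)  {2A/1Mu/1Ld/0B | 1r 0w}
  6. ALU→r4 ⇒ no(RD_PORT)  {2A/1Mu/1Ld/0B | 1r 0w}
  7. BR ⇒ no(FU)  {2A/1Mu/1Ld/0B | 1r 0w}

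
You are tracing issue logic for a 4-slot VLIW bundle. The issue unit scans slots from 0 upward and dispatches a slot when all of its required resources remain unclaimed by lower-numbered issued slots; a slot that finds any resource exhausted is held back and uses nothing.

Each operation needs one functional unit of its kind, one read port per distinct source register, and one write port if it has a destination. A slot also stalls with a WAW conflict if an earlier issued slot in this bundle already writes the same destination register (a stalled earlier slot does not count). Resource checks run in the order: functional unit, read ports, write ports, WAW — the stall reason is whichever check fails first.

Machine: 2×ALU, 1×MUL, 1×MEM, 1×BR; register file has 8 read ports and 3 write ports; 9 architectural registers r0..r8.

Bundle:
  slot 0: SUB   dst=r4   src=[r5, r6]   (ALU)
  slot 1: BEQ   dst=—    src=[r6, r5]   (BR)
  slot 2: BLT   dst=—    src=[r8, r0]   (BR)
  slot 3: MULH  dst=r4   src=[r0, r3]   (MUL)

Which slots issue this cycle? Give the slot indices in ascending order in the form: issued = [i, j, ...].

issued = [0, 1]

  0. ALU→r4 ⇒ go  {1A/1Mu/1Ld/1B | 6r 2w}
  1. BR ⇒ go  {1A/1Mu/1Ld/0B | 4r 2w}
  2. BR ⇒ no(FU)  {1A/1Mu/1Ld/0B | 4r 2w}
  3. MUL→r4 ⇒ no(WAW)  {1A/1Mu/1Ld/0B | 4r 2w}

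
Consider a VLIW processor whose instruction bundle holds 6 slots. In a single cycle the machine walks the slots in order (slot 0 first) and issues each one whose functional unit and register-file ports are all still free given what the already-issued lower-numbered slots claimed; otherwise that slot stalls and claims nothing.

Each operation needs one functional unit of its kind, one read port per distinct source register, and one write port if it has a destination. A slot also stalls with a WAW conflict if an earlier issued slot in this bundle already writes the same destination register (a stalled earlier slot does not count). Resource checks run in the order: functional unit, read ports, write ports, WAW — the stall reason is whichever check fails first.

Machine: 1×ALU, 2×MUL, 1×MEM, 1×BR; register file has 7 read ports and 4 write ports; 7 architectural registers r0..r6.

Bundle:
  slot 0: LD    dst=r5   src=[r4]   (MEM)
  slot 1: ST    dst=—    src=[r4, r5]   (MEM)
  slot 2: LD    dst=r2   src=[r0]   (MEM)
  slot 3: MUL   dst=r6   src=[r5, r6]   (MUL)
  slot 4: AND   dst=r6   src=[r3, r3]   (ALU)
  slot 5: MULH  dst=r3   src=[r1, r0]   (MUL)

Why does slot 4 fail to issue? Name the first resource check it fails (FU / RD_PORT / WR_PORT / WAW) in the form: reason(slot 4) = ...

slot 0 (MEM): ISSUE — free A1,Mu2,Ld0,B1 rp6 wp3
slot 1 (MEM): stall FU — free A1,Mu2,Ld0,B1 rp6 wp3
slot 2 (MEM): stall FU — free A1,Mu2,Ld0,B1 rp6 wp3
slot 3 (MUL): ISSUE — free A1,Mu1,Ld0,B1 rp4 wp2
slot 4 (ALU): stall WAW — free A1,Mu1,Ld0,B1 rp4 wp2
slot 5 (MUL): ISSUE — free A1,Mu0,Ld0,B1 rp2 wp1

reason(slot 4) = WAW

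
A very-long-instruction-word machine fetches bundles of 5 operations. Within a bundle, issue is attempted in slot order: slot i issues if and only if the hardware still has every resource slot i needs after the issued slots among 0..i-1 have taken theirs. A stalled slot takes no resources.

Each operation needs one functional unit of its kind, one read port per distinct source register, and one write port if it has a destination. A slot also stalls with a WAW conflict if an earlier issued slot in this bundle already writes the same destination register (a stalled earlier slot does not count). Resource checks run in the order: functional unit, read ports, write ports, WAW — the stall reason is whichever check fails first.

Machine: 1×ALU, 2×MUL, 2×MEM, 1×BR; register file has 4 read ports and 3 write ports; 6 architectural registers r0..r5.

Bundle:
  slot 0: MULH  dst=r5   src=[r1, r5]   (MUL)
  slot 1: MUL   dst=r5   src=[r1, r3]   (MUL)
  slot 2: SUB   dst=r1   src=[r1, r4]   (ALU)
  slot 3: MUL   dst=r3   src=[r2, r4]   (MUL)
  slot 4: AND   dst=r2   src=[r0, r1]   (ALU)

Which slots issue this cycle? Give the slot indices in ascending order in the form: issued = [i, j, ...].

[0] MUL needs rd=2 wr=1: ok; after: ALU=1 MUL=1 MEM=2 BR=1, R=2, W=2
[1] MUL needs rd=2 wr=1: WAW; after: ALU=1 MUL=1 MEM=2 BR=1, R=2, W=2
[2] ALU needs rd=2 wr=1: ok; after: ALU=0 MUL=1 MEM=2 BR=1, R=0, W=1
[3] MUL needs rd=2 wr=1: RD_PORT; after: ALU=0 MUL=1 MEM=2 BR=1, R=0, W=1
[4] ALU needs rd=2 wr=1: FU; after: ALU=0 MUL=1 MEM=2 BR=1, R=0, W=1

issued = [0, 2]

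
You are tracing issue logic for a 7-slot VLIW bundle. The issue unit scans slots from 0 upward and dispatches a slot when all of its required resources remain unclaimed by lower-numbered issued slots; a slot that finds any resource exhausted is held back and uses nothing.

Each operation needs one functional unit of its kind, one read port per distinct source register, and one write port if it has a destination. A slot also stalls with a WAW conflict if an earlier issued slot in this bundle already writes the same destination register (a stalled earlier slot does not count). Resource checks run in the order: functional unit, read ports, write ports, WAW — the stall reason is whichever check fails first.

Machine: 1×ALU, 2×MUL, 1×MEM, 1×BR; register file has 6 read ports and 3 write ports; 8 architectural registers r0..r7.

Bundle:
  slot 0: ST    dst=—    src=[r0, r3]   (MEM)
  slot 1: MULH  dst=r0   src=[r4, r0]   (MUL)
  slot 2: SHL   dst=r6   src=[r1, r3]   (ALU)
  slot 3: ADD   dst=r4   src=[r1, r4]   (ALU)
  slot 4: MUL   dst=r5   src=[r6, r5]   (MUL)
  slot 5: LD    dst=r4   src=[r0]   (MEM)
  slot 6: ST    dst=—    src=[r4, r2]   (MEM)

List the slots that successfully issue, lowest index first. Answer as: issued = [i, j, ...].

issued = [0, 1, 2]

[0] MEM needs rd=2 wr=0: ok; after: ALU=1 MUL=2 MEM=0 BR=1, R=4, W=3
[1] MUL needs rd=2 wr=1: ok; after: ALU=1 MUL=1 MEM=0 BR=1, R=2, W=2
[2] ALU needs rd=2 wr=1: ok; after: ALU=0 MUL=1 MEM=0 BR=1, R=0, W=1
[3] ALU needs rd=2 wr=1: FU; after: ALU=0 MUL=1 MEM=0 BR=1, R=0, W=1
[4] MUL needs rd=2 wr=1: RD_PORT; after: ALU=0 MUL=1 MEM=0 BR=1, R=0, W=1
[5] MEM needs rd=1 wr=1: FU; after: ALU=0 MUL=1 MEM=0 BR=1, R=0, W=1
[6] MEM needs rd=2 wr=0: FU; after: ALU=0 MUL=1 MEM=0 BR=1, R=0, W=1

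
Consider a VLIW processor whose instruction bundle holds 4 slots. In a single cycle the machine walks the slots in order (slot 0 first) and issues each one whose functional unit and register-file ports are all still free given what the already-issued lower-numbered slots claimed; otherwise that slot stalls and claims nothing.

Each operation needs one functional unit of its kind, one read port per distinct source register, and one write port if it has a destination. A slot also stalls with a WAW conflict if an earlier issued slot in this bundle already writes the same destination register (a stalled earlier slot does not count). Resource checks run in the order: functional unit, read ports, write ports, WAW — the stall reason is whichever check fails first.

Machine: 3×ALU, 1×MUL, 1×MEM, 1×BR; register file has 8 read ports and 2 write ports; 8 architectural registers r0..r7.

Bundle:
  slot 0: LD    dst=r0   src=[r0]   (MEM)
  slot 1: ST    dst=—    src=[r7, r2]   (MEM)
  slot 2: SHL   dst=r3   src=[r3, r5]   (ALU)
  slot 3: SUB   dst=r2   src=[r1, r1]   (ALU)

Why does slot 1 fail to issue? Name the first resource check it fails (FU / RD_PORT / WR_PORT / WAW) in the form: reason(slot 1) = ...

slot 0 (MEM): ISSUE — free A3,Mu1,Ld0,B1 rp7 wp1
slot 1 (MEM): stall FU — free A3,Mu1,Ld0,B1 rp7 wp1
slot 2 (ALU): ISSUE — free A2,Mu1,Ld0,B1 rp5 wp0
slot 3 (ALU): stall WR_PORT — free A2,Mu1,Ld0,B1 rp5 wp0

reason(slot 1) = FU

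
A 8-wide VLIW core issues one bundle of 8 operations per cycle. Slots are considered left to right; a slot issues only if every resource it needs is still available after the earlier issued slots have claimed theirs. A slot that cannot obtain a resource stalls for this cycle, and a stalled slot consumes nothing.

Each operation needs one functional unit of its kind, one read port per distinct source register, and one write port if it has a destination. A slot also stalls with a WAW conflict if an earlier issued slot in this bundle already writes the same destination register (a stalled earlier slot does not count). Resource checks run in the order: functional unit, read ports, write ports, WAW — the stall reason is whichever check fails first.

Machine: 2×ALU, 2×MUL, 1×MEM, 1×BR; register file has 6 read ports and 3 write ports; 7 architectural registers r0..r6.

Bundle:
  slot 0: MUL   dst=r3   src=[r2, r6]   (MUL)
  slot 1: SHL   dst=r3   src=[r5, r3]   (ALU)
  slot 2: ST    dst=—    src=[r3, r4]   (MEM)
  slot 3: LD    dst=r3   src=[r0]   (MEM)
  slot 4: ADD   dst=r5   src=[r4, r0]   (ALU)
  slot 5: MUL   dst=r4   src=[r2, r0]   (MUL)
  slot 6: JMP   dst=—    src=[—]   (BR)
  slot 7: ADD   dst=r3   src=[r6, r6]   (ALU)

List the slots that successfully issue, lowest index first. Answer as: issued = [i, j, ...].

issued = [0, 2, 4, 6]

slot 0 (MUL): ISSUE — free A2,Mu1,Ld1,B1 rp4 wp2
slot 1 (ALU): stall WAW — free A2,Mu1,Ld1,B1 rp4 wp2
slot 2 (MEM): ISSUE — free A2,Mu1,Ld0,B1 rp2 wp2
slot 3 (MEM): stall FU — free A2,Mu1,Ld0,B1 rp2 wp2
slot 4 (ALU): ISSUE — free A1,Mu1,Ld0,B1 rp0 wp1
slot 5 (MUL): stall RD_PORT — free A1,Mu1,Ld0,B1 rp0 wp1
slot 6 (BR): ISSUE — free A1,Mu1,Ld0,B0 rp0 wp1
slot 7 (ALU): stall RD_PORT — free A1,Mu1,Ld0,B0 rp0 wp1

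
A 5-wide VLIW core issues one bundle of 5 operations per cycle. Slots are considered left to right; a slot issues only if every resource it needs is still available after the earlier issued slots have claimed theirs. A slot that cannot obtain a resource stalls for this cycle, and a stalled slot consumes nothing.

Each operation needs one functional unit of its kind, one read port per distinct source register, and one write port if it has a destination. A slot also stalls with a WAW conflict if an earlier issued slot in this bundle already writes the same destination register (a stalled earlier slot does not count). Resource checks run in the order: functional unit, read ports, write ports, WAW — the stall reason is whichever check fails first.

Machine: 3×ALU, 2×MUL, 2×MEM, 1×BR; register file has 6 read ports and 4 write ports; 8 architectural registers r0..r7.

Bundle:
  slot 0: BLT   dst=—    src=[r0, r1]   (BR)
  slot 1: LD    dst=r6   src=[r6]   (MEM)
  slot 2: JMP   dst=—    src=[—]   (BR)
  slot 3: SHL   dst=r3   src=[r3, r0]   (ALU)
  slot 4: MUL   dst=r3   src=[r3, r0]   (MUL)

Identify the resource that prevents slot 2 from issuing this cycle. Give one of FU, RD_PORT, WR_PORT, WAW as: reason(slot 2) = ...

  0. BR ⇒ go  {3A/2Mu/2Ld/0B | 4r 4w}
  1. MEM→r6 ⇒ go  {3A/2Mu/1Ld/0B | 3r 3w}
  2. BR ⇒ no(FU)  {3A/2Mu/1Ld/0B | 3r 3w}
  3. ALU→r3 ⇒ go  {2A/2Mu/1Ld/0B | 1r 2w}
  4. MUL→r3 ⇒ no(RD_PORT)  {2A/2Mu/1Ld/0B | 1r 2w}

reason(slot 2) = FU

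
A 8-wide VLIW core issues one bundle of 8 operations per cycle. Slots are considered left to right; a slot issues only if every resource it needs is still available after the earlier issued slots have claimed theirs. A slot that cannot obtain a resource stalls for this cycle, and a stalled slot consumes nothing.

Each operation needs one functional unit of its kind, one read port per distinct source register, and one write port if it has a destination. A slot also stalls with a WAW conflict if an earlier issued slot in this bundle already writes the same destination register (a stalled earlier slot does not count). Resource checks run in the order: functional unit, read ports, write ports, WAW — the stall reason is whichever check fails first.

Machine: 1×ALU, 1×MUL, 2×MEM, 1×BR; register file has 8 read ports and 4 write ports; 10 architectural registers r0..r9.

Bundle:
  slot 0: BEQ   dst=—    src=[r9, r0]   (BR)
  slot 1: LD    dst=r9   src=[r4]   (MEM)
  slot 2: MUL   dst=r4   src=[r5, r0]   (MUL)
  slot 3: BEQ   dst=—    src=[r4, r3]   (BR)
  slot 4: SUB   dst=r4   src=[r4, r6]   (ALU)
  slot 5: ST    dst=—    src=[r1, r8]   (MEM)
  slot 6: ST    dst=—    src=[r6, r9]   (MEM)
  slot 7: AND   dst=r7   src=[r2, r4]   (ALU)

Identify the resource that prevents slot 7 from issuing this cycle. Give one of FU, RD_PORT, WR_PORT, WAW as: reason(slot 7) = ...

reason(slot 7) = RD_PORT

#0 BR src=r9,r0 dispatched  <A:1 Mu:1 Ld:2 B:0 rd:6 wr:4>
#1 MEM src=r4 dispatched  <A:1 Mu:1 Ld:1 B:0 rd:5 wr:3>
#2 MUL src=r5,r0 dispatched  <A:1 Mu:0 Ld:1 B:0 rd:3 wr:2>
#3 BR src=r4,r3 held:FU  <A:1 Mu:0 Ld:1 B:0 rd:3 wr:2>
#4 ALU src=r4,r6 held:WAW  <A:1 Mu:0 Ld:1 B:0 rd:3 wr:2>
#5 MEM src=r1,r8 dispatched  <A:1 Mu:0 Ld:0 B:0 rd:1 wr:2>
#6 MEM src=r6,r9 held:FU  <A:1 Mu:0 Ld:0 B:0 rd:1 wr:2>
#7 ALU src=r2,r4 held:RD_PORT  <A:1 Mu:0 Ld:0 B:0 rd:1 wr:2>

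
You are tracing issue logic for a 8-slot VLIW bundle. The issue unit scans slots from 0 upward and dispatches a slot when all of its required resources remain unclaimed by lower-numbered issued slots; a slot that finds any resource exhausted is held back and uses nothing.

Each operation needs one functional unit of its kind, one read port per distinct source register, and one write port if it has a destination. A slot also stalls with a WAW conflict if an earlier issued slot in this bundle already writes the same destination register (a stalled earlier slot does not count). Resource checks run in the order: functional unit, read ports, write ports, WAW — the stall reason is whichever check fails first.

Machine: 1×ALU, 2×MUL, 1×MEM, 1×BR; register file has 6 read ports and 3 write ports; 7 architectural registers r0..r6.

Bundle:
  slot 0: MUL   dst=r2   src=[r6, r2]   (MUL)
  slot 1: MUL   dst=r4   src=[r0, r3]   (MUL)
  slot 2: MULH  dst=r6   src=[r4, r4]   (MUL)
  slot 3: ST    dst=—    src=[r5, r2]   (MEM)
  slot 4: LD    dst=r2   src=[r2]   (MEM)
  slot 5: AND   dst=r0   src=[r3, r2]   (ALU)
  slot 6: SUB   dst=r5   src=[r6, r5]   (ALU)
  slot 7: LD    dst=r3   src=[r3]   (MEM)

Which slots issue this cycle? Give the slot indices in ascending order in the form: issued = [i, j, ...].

(0) want 1×MUL +2rd +1wr — yes → AL1|MU1|ME1|BR1|rd4|wr2
(1) want 1×MUL +2rd +1wr — yes → AL1|MU0|ME1|BR1|rd2|wr1
(2) want 1×MUL +1rd +1wr — FU → AL1|MU0|ME1|BR1|rd2|wr1
(3) want 1×MEM +2rd +0wr — yes → AL1|MU0|ME0|BR1|rd0|wr1
(4) want 1×MEM +1rd +1wr — FU → AL1|MU0|ME0|BR1|rd0|wr1
(5) want 1×ALU +2rd +1wr — RD_PORT → AL1|MU0|ME0|BR1|rd0|wr1
(6) want 1×ALU +2rd +1wr — RD_PORT → AL1|MU0|ME0|BR1|rd0|wr1
(7) want 1×MEM +1rd +1wr — FU → AL1|MU0|ME0|BR1|rd0|wr1

issued = [0, 1, 3]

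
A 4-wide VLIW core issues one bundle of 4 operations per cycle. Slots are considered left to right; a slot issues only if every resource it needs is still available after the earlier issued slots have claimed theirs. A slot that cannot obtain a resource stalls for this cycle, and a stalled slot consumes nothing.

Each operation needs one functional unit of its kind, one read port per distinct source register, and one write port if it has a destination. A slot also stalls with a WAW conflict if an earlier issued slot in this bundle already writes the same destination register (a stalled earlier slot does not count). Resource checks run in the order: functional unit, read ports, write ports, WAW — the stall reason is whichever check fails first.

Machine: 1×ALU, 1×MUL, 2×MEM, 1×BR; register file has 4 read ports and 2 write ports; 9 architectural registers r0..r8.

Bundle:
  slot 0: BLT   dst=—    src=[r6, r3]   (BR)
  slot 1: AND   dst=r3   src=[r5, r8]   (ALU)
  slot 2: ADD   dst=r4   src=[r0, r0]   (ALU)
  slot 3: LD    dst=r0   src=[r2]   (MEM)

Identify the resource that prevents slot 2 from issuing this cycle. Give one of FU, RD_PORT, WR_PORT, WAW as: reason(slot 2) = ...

reason(slot 2) = FU

(0) want 1×BR +2rd +0wr — yes → AL1|MU1|ME2|BR0|rd2|wr2
(1) want 1×ALU +2rd +1wr — yes → AL0|MU1|ME2|BR0|rd0|wr1
(2) want 1×ALU +1rd +1wr — FU → AL0|MU1|ME2|BR0|rd0|wr1
(3) want 1×MEM +1rd +1wr — RD_PORT → AL0|MU1|ME2|BR0|rd0|wr1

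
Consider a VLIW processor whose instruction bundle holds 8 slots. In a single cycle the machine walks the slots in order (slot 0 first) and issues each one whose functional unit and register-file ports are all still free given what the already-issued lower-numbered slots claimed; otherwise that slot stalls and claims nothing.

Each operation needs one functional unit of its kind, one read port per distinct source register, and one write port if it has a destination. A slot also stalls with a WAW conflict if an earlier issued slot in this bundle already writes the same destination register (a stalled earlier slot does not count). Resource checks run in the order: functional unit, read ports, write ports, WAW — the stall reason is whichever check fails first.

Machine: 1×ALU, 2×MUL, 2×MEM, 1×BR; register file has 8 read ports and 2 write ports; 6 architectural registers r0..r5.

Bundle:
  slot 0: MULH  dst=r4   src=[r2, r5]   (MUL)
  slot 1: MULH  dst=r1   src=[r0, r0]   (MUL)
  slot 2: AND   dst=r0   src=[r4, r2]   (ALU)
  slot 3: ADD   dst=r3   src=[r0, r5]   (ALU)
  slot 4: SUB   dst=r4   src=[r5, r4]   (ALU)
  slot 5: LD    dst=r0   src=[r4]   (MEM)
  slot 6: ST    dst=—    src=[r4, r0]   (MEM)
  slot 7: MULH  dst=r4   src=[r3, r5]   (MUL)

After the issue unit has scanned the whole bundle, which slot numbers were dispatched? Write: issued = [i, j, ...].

issued = [0, 1, 6]

slot 0 (MUL): ISSUE — free A1,Mu1,Ld2,B1 rp6 wp1
slot 1 (MUL): ISSUE — free A1,Mu0,Ld2,B1 rp5 wp0
slot 2 (ALU): stall WR_PORT — free A1,Mu0,Ld2,B1 rp5 wp0
slot 3 (ALU): stall WR_PORT — free A1,Mu0,Ld2,B1 rp5 wp0
slot 4 (ALU): stall WR_PORT — free A1,Mu0,Ld2,B1 rp5 wp0
slot 5 (MEM): stall WR_PORT — free A1,Mu0,Ld2,B1 rp5 wp0
slot 6 (MEM): ISSUE — free A1,Mu0,Ld1,B1 rp3 wp0
slot 7 (MUL): stall FU — free A1,Mu0,Ld1,B1 rp3 wp0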